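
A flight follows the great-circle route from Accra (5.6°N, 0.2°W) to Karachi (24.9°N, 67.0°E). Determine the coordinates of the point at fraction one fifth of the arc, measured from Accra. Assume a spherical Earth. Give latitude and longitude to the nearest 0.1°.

≈ 11.0°N, 12.2°E

The haversine formula gives a central angle δ ≈ 1.169 rad (67.0°) between the endpoints.
Interpolate at f = 1/5 with slerp weights a = sin((1−f)δ)/sin δ ≈ 0.874, b = sin(fδ)/sin δ ≈ 0.252.
p = a·p₁ + b·p₂ ≈ (0.959, 0.207, 0.191); φ = arcsin(p_z) ≈ 11.03°, λ = atan2(p_y, p_x) ≈ 12.18°.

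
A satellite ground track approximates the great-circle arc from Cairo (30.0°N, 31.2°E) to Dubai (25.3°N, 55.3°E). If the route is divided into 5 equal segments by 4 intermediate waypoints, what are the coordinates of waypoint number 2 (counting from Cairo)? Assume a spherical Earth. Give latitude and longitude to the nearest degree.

Write both endpoints as unit vectors p₁, p₂ with components (cos φ cos λ, cos φ sin λ, sin φ).
The central angle between the endpoints is δ = arccos(p₁·p₂) ≈ 0.381 rad (21.8°).
Interpolate at f = 2/5 with slerp weights a = sin((1−f)δ)/sin δ ≈ 0.609, b = sin(fδ)/sin δ ≈ 0.408.
p = a·p₁ + b·p₂ ≈ (0.662, 0.577, 0.479); φ = arcsin(p_z) ≈ 28.63°, λ = atan2(p_y, p_x) ≈ 41.09°.

≈ 29°N, 41°E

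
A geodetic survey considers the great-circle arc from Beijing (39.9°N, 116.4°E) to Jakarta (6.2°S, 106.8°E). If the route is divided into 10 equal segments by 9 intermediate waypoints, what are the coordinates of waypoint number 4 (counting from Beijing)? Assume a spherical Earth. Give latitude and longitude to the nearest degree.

≈ (22°N, 112°E)

Write both endpoints as unit vectors p₁, p₂ with components (cos φ cos λ, cos φ sin λ, sin φ).
The central angle between the endpoints is δ = arccos(p₁·p₂) ≈ 0.819 rad (46.9°).
Interpolate at f = 4/10 with slerp weights a = sin((1−f)δ)/sin δ ≈ 0.646, b = sin(fδ)/sin δ ≈ 0.441.
p = a·p₁ + b·p₂ ≈ (-0.347, 0.863, 0.367); φ = arcsin(p_z) ≈ 21.52°, λ = atan2(p_y, p_x) ≈ 111.90°.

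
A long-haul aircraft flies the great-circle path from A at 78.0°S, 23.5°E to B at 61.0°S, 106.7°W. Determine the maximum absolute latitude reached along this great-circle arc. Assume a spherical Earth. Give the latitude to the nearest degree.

≈ 83°S

The great circle lies in the plane with unit normal n̂ = (p₁ × p₂)/|p₁ × p₂|.
Here n̂_z ≈ -0.126; the vertex latitude is φ_max = arccos|n̂_z| ≈ 82.8°.
Check via Clairaut: cos φ_max = |cos φ₁| · sin C = cos(78.0°)·sin(142.8°) ≈ 0.126, again giving ≈ 82.8°.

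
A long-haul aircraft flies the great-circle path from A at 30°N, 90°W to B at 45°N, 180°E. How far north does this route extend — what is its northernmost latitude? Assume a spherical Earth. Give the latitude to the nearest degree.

The great circle lies in the plane with unit normal n̂ = (p₁ × p₂)/|p₁ × p₂|.
Here n̂_z ≈ -0.655; the vertex latitude is φ_max = arccos|n̂_z| ≈ 49.1°.
Check via Clairaut: cos φ_max = |cos φ₁| · sin C = cos(30.0°)·sin(49.1°) ≈ 0.655, again giving ≈ 49.1°.

≈ 49°N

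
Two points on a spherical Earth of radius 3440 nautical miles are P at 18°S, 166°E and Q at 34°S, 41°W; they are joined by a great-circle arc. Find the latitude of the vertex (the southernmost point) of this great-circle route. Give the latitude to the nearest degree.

≈ 65°S

The great circle lies in the plane with unit normal n̂ = (p₁ × p₂)/|p₁ × p₂|.
Here n̂_z ≈ +0.422; the vertex latitude is φ_max = arccos|n̂_z| ≈ 65.0°.
Check via Clairaut: cos φ_max = |cos φ₁| · sin C = cos(18.0°)·sin(153.7°) ≈ 0.422, again giving ≈ 65.0°.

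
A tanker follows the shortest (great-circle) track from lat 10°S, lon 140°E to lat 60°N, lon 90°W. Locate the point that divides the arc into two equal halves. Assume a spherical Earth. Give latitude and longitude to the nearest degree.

≈ lat 42°N, lon 170°E

Convert each endpoint to a unit vector on the sphere (x = cos φ cos λ, y = cos φ sin λ, z = sin φ).
The central angle between the endpoints is δ = arccos(p₁·p₂) ≈ 2.057 rad (117.8°).
Interpolate at f = 1/2 with slerp weights a = sin((1−f)δ)/sin δ ≈ 0.968, b = sin(fδ)/sin δ ≈ 0.968.
p = a·p₁ + b·p₂ ≈ (-0.731, 0.129, 0.671); φ = arcsin(p_z) ≈ 42.11°, λ = atan2(p_y, p_x) ≈ 170.00°.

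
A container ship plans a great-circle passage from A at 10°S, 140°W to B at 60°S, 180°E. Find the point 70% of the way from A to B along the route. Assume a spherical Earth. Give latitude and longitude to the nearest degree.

≈ 47°S, 161°W

Convert each endpoint to a unit vector on the sphere (x = cos φ cos λ, y = cos φ sin λ, z = sin φ).
The central angle between the endpoints is δ = arccos(p₁·p₂) ≈ 1.015 rad (58.2°).
Interpolate at f = 0.70 with slerp weights a = sin((1−f)δ)/sin δ ≈ 0.353, b = sin(fδ)/sin δ ≈ 0.768.
p = a·p₁ + b·p₂ ≈ (-0.650, -0.223, -0.726); φ = arcsin(p_z) ≈ -46.57°, λ = atan2(p_y, p_x) ≈ -161.04°.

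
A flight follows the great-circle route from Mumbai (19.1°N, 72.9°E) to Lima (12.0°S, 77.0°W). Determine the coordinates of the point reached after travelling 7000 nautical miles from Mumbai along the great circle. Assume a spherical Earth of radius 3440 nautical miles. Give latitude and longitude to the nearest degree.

≈ 1°S, 45°W

The haversine formula gives a central angle δ ≈ 2.621 rad (150.2°) between the endpoints. The total great-circle distance is δ·R ≈ 2.621 × 3440 ≈ 9017 nmi, so the target fraction is f = 7000/9017 ≈ 0.776.
Interpolate at f ≈ 0.776 with slerp weights a = sin((1−f)δ)/sin δ ≈ 1.113, b = sin(fδ)/sin δ ≈ 1.799.
p = a·p₁ + b·p₂ ≈ (0.705, -0.709, -0.010); φ = arcsin(p_z) ≈ -0.56°, λ = atan2(p_y, p_x) ≈ -45.16°.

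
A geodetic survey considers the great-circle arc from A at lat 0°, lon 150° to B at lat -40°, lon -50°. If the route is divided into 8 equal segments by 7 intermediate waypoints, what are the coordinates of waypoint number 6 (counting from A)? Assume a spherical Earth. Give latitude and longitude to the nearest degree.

Write both endpoints as unit vectors p₁, p₂ with components (cos φ cos λ, cos φ sin λ, sin φ).
The central angle between the endpoints is δ = arccos(p₁·p₂) ≈ 2.374 rad (136.0°).
Interpolate at f = 6/8 with slerp weights a = sin((1−f)δ)/sin δ ≈ 0.806, b = sin(fδ)/sin δ ≈ 1.409.
p = a·p₁ + b·p₂ ≈ (-0.004, -0.424, -0.906); φ = arcsin(p_z) ≈ -64.92°, λ = atan2(p_y, p_x) ≈ -90.55°.

≈ lat -65°, lon -91°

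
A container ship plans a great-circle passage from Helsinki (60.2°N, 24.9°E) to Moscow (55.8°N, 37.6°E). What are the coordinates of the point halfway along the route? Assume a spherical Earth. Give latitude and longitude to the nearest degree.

Write both endpoints as unit vectors p₁, p₂ with components (cos φ cos λ, cos φ sin λ, sin φ).
The central angle between the endpoints is δ = arccos(p₁·p₂) ≈ 0.140 rad (8.0°).
Interpolate at f = 1/2 with slerp weights a = sin((1−f)δ)/sin δ ≈ 0.501, b = sin(fδ)/sin δ ≈ 0.501.
p = a·p₁ + b·p₂ ≈ (0.449, 0.277, 0.850); φ = arcsin(p_z) ≈ 58.16°, λ = atan2(p_y, p_x) ≈ 31.64°.

≈ 58°N, 32°E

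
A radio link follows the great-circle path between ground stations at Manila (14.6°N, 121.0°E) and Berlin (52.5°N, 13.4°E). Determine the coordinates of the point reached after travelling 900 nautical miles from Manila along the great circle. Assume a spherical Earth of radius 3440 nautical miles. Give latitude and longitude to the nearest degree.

≈ 27°N, 111°E

The haversine formula gives a central angle δ ≈ 1.549 rad (88.7°) between the endpoints. The total great-circle distance is δ·R ≈ 1.549 × 3440 ≈ 5328 nmi, so the target fraction is f = 900/5328 ≈ 0.169.
Interpolate at f ≈ 0.169 with slerp weights a = sin((1−f)δ)/sin δ ≈ 0.960, b = sin(fδ)/sin δ ≈ 0.259.
p = a·p₁ + b·p₂ ≈ (-0.325, 0.833, 0.447); φ = arcsin(p_z) ≈ 26.57°, λ = atan2(p_y, p_x) ≈ 111.34°.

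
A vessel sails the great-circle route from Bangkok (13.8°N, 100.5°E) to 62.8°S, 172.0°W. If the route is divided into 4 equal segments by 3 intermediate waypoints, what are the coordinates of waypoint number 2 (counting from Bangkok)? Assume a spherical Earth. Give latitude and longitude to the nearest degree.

Convert each endpoint to a unit vector on the sphere (x = cos φ cos λ, y = cos φ sin λ, z = sin φ).
The central angle between the endpoints is δ = arccos(p₁·p₂) ≈ 1.765 rad (101.1°).
Interpolate at f = 2/4 with slerp weights a = sin((1−f)δ)/sin δ ≈ 0.787, b = sin(fδ)/sin δ ≈ 0.787.
p = a·p₁ + b·p₂ ≈ (-0.496, 0.701, -0.512); φ = arcsin(p_z) ≈ -30.81°, λ = atan2(p_y, p_x) ≈ 125.24°.

≈ 31°S, 125°E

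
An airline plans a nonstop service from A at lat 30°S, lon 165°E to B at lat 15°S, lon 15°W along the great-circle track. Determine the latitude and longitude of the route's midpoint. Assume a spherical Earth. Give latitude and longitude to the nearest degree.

The haversine formula gives a central angle δ ≈ 2.356 rad (135.0°) between the endpoints.
Interpolate at f = 1/2 with slerp weights a = sin((1−f)δ)/sin δ ≈ 1.307, b = sin(fδ)/sin δ ≈ 1.307.
p = a·p₁ + b·p₂ ≈ (0.126, -0.034, -0.991); φ = arcsin(p_z) ≈ -82.50°, λ = atan2(p_y, p_x) ≈ -15.00°.

≈ lat 83°S, lon 15°W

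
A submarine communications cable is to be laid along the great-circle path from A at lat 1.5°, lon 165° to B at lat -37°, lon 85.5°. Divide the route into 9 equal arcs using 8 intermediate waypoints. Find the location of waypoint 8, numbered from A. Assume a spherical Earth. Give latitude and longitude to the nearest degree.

≈ lat -35°, lon 97°

Write both endpoints as unit vectors p₁, p₂ with components (cos φ cos λ, cos φ sin λ, sin φ).
The central angle between the endpoints is δ = arccos(p₁·p₂) ≈ 1.441 rad (82.5°).
Interpolate at f = 8/9 with slerp weights a = sin((1−f)δ)/sin δ ≈ 0.161, b = sin(fδ)/sin δ ≈ 0.966.
p = a·p₁ + b·p₂ ≈ (-0.095, 0.811, -0.577); φ = arcsin(p_z) ≈ -35.27°, λ = atan2(p_y, p_x) ≈ 96.66°.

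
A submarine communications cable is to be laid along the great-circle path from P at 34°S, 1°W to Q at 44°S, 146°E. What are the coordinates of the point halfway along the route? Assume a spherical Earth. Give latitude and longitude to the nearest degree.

Write both endpoints as unit vectors p₁, p₂ with components (cos φ cos λ, cos φ sin λ, sin φ).
The central angle between the endpoints is δ = arccos(p₁·p₂) ≈ 1.683 rad (96.4°).
Interpolate at f = 1/2 with slerp weights a = sin((1−f)δ)/sin δ ≈ 0.750, b = sin(fδ)/sin δ ≈ 0.750.
p = a·p₁ + b·p₂ ≈ (0.174, 0.291, -0.941); φ = arcsin(p_z) ≈ -70.17°, λ = atan2(p_y, p_x) ≈ 59.05°.

≈ 70°S, 59°E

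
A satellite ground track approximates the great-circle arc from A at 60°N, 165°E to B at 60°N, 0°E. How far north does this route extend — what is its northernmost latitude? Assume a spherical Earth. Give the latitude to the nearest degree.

≈ 86°N

The great circle lies in the plane with unit normal n̂ = (p₁ × p₂)/|p₁ × p₂|.
Here n̂_z ≈ -0.075; the vertex latitude is φ_max = arccos|n̂_z| ≈ 85.7°.
Check via Clairaut: cos φ_max = |cos φ₁| · sin C = cos(60.0°)·sin(8.6°) ≈ 0.075, again giving ≈ 85.7°.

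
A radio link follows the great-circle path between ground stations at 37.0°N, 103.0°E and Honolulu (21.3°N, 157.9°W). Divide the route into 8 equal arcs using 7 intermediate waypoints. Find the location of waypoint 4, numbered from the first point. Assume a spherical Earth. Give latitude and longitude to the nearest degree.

≈ 41°N, 158°E

Convert each endpoint to a unit vector on the sphere (x = cos φ cos λ, y = cos φ sin λ, z = sin φ).
The central angle between the endpoints is δ = arccos(p₁·p₂) ≈ 1.470 rad (84.2°).
Interpolate at f = 4/8 with slerp weights a = sin((1−f)δ)/sin δ ≈ 0.674, b = sin(fδ)/sin δ ≈ 0.674.
p = a·p₁ + b·p₂ ≈ (-0.703, 0.288, 0.650); φ = arcsin(p_z) ≈ 40.57°, λ = atan2(p_y, p_x) ≈ 157.70°.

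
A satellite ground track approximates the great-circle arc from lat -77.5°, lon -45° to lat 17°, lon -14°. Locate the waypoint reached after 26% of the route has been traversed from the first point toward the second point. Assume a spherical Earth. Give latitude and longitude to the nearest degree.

Convert each endpoint to a unit vector on the sphere (x = cos φ cos λ, y = cos φ sin λ, z = sin φ).
The central angle between the endpoints is δ = arccos(p₁·p₂) ≈ 1.679 rad (96.2°).
Interpolate at f = 0.26 with slerp weights a = sin((1−f)δ)/sin δ ≈ 0.952, b = sin(fδ)/sin δ ≈ 0.425.
p = a·p₁ + b·p₂ ≈ (0.540, -0.244, -0.805); φ = arcsin(p_z) ≈ -53.63°, λ = atan2(p_y, p_x) ≈ -24.31°.

≈ lat -54°, lon -24°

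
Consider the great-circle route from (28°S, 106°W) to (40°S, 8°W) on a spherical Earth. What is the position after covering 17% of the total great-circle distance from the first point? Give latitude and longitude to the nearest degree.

Convert each endpoint to a unit vector on the sphere (x = cos φ cos λ, y = cos φ sin λ, z = sin φ).
The central angle between the endpoints is δ = arccos(p₁·p₂) ≈ 1.362 rad (78.0°).
Interpolate at f = 0.17 with slerp weights a = sin((1−f)δ)/sin δ ≈ 0.925, b = sin(fδ)/sin δ ≈ 0.235.
p = a·p₁ + b·p₂ ≈ (-0.047, -0.810, -0.585); φ = arcsin(p_z) ≈ -35.79°, λ = atan2(p_y, p_x) ≈ -93.33°.

≈ (36°S, 93°W)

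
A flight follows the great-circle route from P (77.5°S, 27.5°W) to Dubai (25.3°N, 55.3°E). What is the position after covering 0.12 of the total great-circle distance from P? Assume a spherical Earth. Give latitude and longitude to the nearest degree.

≈ (70°S, 14°E)

From cos δ = sin φ₁ sin φ₂ + cos φ₁ cos φ₂ cos Δλ, the central angle is δ ≈ 1.974 rad (113.1°).
Interpolate at f = 0.12 with slerp weights a = sin((1−f)δ)/sin δ ≈ 1.072, b = sin(fδ)/sin δ ≈ 0.255.
p = a·p₁ + b·p₂ ≈ (0.337, 0.083, -0.938); φ = arcsin(p_z) ≈ -69.69°, λ = atan2(p_y, p_x) ≈ 13.75°.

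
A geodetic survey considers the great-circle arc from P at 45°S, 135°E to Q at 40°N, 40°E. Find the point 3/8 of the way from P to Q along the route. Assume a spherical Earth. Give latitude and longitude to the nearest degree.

≈ 15°S, 95°E

From cos δ = sin φ₁ sin φ₂ + cos φ₁ cos φ₂ cos Δλ, the central angle is δ ≈ 2.096 rad (120.1°).
Interpolate at f = 3/8 with slerp weights a = sin((1−f)δ)/sin δ ≈ 1.117, b = sin(fδ)/sin δ ≈ 0.818.
p = a·p₁ + b·p₂ ≈ (-0.078, 0.961, -0.264); φ = arcsin(p_z) ≈ -15.31°, λ = atan2(p_y, p_x) ≈ 94.67°.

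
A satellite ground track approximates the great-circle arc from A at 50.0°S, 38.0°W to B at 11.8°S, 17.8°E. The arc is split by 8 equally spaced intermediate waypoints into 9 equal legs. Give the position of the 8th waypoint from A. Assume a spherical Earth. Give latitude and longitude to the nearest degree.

Convert each endpoint to a unit vector on the sphere (x = cos φ cos λ, y = cos φ sin λ, z = sin φ).
The central angle between the endpoints is δ = arccos(p₁·p₂) ≈ 1.035 rad (59.3°).
Interpolate at f = 8/9 with slerp weights a = sin((1−f)δ)/sin δ ≈ 0.133, b = sin(fδ)/sin δ ≈ 0.925.
p = a·p₁ + b·p₂ ≈ (0.930, 0.224, -0.291); φ = arcsin(p_z) ≈ -16.94°, λ = atan2(p_y, p_x) ≈ 13.55°.

≈ 17°S, 14°E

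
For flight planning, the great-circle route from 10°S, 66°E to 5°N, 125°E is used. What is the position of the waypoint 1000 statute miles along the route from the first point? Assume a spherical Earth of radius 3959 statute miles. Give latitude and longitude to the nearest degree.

Convert each endpoint to a unit vector on the sphere (x = cos φ cos λ, y = cos φ sin λ, z = sin φ).
The central angle between the endpoints is δ = arccos(p₁·p₂) ≈ 1.059 rad (60.6°). The total great-circle distance is δ·R ≈ 1.059 × 3959 ≈ 4191 mi, so the target fraction is f = 1000/4191 ≈ 0.239.
Interpolate at f ≈ 0.239 with slerp weights a = sin((1−f)δ)/sin δ ≈ 0.828, b = sin(fδ)/sin δ ≈ 0.287.
p = a·p₁ + b·p₂ ≈ (0.168, 0.979, -0.119); φ = arcsin(p_z) ≈ -6.82°, λ = atan2(p_y, p_x) ≈ 80.27°.

≈ 7°S, 80°E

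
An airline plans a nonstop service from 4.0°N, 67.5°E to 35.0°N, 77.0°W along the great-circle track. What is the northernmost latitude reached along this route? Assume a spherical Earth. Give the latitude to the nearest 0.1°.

The great circle lies in the plane with unit normal n̂ = (p₁ × p₂)/|p₁ × p₂|.
Here n̂_z ≈ -0.608; the vertex latitude is φ_max = arccos|n̂_z| ≈ 52.6°.
Check via Clairaut: cos φ_max = |cos φ₁| · sin C = cos(4.0°)·sin(37.6°) ≈ 0.608, again giving ≈ 52.6°.

≈ 52.6°N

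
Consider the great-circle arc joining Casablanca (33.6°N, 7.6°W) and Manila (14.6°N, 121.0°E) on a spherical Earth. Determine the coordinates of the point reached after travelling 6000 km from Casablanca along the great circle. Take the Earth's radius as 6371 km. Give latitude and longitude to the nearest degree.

The haversine formula gives a central angle δ ≈ 1.943 rad (111.3°) between the endpoints. The total great-circle distance is δ·R ≈ 1.943 × 6371 ≈ 12377 km, so the target fraction is f = 6000/12377 ≈ 0.485.
Interpolate at f ≈ 0.485 with slerp weights a = sin((1−f)δ)/sin δ ≈ 0.904, b = sin(fδ)/sin δ ≈ 0.868.
p = a·p₁ + b·p₂ ≈ (0.314, 0.620, 0.719); φ = arcsin(p_z) ≈ 45.96°, λ = atan2(p_y, p_x) ≈ 63.19°.

≈ 46°N, 63°E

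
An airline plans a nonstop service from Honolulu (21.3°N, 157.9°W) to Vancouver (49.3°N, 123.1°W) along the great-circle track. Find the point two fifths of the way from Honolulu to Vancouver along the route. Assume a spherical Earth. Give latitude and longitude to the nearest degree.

≈ 34°N, 147°W

From cos δ = sin φ₁ sin φ₂ + cos φ₁ cos φ₂ cos Δλ, the central angle is δ ≈ 0.685 rad (39.3°).
Interpolate at f = 2/5 with slerp weights a = sin((1−f)δ)/sin δ ≈ 0.632, b = sin(fδ)/sin δ ≈ 0.428.
p = a·p₁ + b·p₂ ≈ (-0.697, -0.455, 0.554); φ = arcsin(p_z) ≈ 33.62°, λ = atan2(p_y, p_x) ≈ -146.88°.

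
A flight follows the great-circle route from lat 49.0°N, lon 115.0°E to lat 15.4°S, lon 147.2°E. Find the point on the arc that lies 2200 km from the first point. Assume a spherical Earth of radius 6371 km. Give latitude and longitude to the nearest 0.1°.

≈ lat 31.6°N, lon 127.5°E

Write both endpoints as unit vectors p₁, p₂ with components (cos φ cos λ, cos φ sin λ, sin φ).
The central angle between the endpoints is δ = arccos(p₁·p₂) ≈ 1.229 rad (70.4°). The total great-circle distance is δ·R ≈ 1.229 × 6371 ≈ 7833 km, so the target fraction is f = 2200/7833 ≈ 0.281.
Interpolate at f ≈ 0.281 with slerp weights a = sin((1−f)δ)/sin δ ≈ 0.821, b = sin(fδ)/sin δ ≈ 0.359.
p = a·p₁ + b·p₂ ≈ (-0.519, 0.676, 0.524); φ = arcsin(p_z) ≈ 31.60°, λ = atan2(p_y, p_x) ≈ 127.51°.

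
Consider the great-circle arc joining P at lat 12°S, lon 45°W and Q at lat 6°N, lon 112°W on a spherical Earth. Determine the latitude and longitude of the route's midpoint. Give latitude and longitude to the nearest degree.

Convert each endpoint to a unit vector on the sphere (x = cos φ cos λ, y = cos φ sin λ, z = sin φ).
The central angle between the endpoints is δ = arccos(p₁·p₂) ≈ 1.204 rad (69.0°).
Interpolate at f = 1/2 with slerp weights a = sin((1−f)δ)/sin δ ≈ 0.607, b = sin(fδ)/sin δ ≈ 0.607.
p = a·p₁ + b·p₂ ≈ (0.194, -0.979, -0.063); φ = arcsin(p_z) ≈ -3.60°, λ = atan2(p_y, p_x) ≈ -78.81°.

≈ lat 4°S, lon 79°W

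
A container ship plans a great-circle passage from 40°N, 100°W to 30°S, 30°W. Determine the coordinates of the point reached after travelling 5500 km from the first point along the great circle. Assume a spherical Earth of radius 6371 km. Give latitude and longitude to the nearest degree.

≈ 5°N, 61°W

Write both endpoints as unit vectors p₁, p₂ with components (cos φ cos λ, cos φ sin λ, sin φ).
The central angle between the endpoints is δ = arccos(p₁·p₂) ≈ 1.665 rad (95.4°). The total great-circle distance is δ·R ≈ 1.665 × 6371 ≈ 10610 km, so the target fraction is f = 5500/10610 ≈ 0.518.
Interpolate at f ≈ 0.518 with slerp weights a = sin((1−f)δ)/sin δ ≈ 0.722, b = sin(fδ)/sin δ ≈ 0.763.
p = a·p₁ + b·p₂ ≈ (0.476, -0.875, 0.082); φ = arcsin(p_z) ≈ 4.73°, λ = atan2(p_y, p_x) ≈ -61.44°.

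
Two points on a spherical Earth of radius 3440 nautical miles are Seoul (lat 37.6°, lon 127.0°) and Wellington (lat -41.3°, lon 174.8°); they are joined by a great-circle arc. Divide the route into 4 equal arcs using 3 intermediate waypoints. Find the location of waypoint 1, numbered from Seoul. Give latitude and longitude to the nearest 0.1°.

≈ lat 18.1°, lon 140.0°

Convert each endpoint to a unit vector on the sphere (x = cos φ cos λ, y = cos φ sin λ, z = sin φ).
The central angle between the endpoints is δ = arccos(p₁·p₂) ≈ 1.574 rad (90.2°).
Interpolate at f = 1/4 with slerp weights a = sin((1−f)δ)/sin δ ≈ 0.925, b = sin(fδ)/sin δ ≈ 0.383.
p = a·p₁ + b·p₂ ≈ (-0.728, 0.611, 0.311); φ = arcsin(p_z) ≈ 18.13°, λ = atan2(p_y, p_x) ≈ 139.97°.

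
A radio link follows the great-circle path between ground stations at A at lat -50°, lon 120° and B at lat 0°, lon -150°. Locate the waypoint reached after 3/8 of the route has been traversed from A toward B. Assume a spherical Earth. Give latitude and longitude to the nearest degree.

Convert each endpoint to a unit vector on the sphere (x = cos φ cos λ, y = cos φ sin λ, z = sin φ).
The central angle between the endpoints is δ = arccos(p₁·p₂) ≈ 1.571 rad (90.0°).
Interpolate at f = 3/8 with slerp weights a = sin((1−f)δ)/sin δ ≈ 0.831, b = sin(fδ)/sin δ ≈ 0.556.
p = a·p₁ + b·p₂ ≈ (-0.748, 0.185, -0.637); φ = arcsin(p_z) ≈ -39.56°, λ = atan2(p_y, p_x) ≈ 166.11°.

≈ lat -40°, lon 166°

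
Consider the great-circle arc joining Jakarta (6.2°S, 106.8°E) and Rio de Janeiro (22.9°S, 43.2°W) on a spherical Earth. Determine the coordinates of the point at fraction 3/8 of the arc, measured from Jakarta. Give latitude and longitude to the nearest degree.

≈ 39°S, 62°E

Write both endpoints as unit vectors p₁, p₂ with components (cos φ cos λ, cos φ sin λ, sin φ).
The central angle between the endpoints is δ = arccos(p₁·p₂) ≈ 2.420 rad (138.7°).
Interpolate at f = 3/8 with slerp weights a = sin((1−f)δ)/sin δ ≈ 1.512, b = sin(fδ)/sin δ ≈ 1.194.
p = a·p₁ + b·p₂ ≈ (0.367, 0.686, -0.628); φ = arcsin(p_z) ≈ -38.89°, λ = atan2(p_y, p_x) ≈ 61.86°.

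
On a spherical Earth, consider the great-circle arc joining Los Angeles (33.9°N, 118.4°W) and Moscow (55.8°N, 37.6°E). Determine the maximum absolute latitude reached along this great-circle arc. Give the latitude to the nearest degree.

The great circle lies in the plane with unit normal n̂ = (p₁ × p₂)/|p₁ × p₂|.
Here n̂_z ≈ +0.190; the vertex latitude is φ_max = arccos|n̂_z| ≈ 79.1°.

≈ 79°N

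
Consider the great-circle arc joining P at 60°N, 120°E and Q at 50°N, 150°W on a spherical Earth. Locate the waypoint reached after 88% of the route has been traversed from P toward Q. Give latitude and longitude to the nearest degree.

≈ 54°N, 157°W

From cos δ = sin φ₁ sin φ₂ + cos φ₁ cos φ₂ cos Δλ, the central angle is δ ≈ 0.845 rad (48.4°).
Interpolate at f = 0.88 with slerp weights a = sin((1−f)δ)/sin δ ≈ 0.135, b = sin(fδ)/sin δ ≈ 0.905.
p = a·p₁ + b·p₂ ≈ (-0.538, -0.232, 0.811); φ = arcsin(p_z) ≈ 54.15°, λ = atan2(p_y, p_x) ≈ -156.64°.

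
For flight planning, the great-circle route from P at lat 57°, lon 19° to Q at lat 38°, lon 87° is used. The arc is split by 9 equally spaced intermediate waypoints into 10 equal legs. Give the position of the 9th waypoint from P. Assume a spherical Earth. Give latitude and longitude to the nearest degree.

≈ lat 41°, lon 83°

The haversine formula gives a central angle δ ≈ 0.827 rad (47.4°) between the endpoints.
Interpolate at f = 9/10 with slerp weights a = sin((1−f)δ)/sin δ ≈ 0.112, b = sin(fδ)/sin δ ≈ 0.921.
p = a·p₁ + b·p₂ ≈ (0.096, 0.744, 0.661); φ = arcsin(p_z) ≈ 41.37°, λ = atan2(p_y, p_x) ≈ 82.67°.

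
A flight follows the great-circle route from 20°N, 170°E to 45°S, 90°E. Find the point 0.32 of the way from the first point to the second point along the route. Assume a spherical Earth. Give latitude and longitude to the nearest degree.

The haversine formula gives a central angle δ ≈ 1.698 rad (97.3°) between the endpoints.
Interpolate at f = 0.32 with slerp weights a = sin((1−f)δ)/sin δ ≈ 0.922, b = sin(fδ)/sin δ ≈ 0.521.
p = a·p₁ + b·p₂ ≈ (-0.853, 0.519, -0.053); φ = arcsin(p_z) ≈ -3.05°, λ = atan2(p_y, p_x) ≈ 148.69°.

≈ 3°S, 149°E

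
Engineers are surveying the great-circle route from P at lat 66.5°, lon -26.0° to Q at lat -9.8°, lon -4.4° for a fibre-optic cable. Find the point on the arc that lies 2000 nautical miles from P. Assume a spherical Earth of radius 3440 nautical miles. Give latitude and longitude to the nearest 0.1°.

The haversine formula gives a central angle δ ≈ 1.360 rad (77.9°) between the endpoints. The total great-circle distance is δ·R ≈ 1.360 × 3440 ≈ 4678 nmi, so the target fraction is f = 2000/4678 ≈ 0.427.
Interpolate at f ≈ 0.427 with slerp weights a = sin((1−f)δ)/sin δ ≈ 0.718, b = sin(fδ)/sin δ ≈ 0.562.
p = a·p₁ + b·p₂ ≈ (0.809, -0.168, 0.563); φ = arcsin(p_z) ≈ 34.26°, λ = atan2(p_y, p_x) ≈ -11.73°.

≈ lat 34.3°, lon -11.7°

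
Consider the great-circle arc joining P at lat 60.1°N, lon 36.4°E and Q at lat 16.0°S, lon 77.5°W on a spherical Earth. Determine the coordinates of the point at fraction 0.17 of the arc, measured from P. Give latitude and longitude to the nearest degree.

The haversine formula gives a central angle δ ≈ 2.019 rad (115.7°) between the endpoints.
Interpolate at f = 0.17 with slerp weights a = sin((1−f)δ)/sin δ ≈ 1.103, b = sin(fδ)/sin δ ≈ 0.373.
p = a·p₁ + b·p₂ ≈ (0.520, -0.024, 0.854); φ = arcsin(p_z) ≈ 58.61°, λ = atan2(p_y, p_x) ≈ -2.64°.

≈ lat 59°N, lon 3°W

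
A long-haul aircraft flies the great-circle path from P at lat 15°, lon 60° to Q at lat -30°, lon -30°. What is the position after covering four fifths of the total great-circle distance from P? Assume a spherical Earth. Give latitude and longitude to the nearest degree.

≈ lat -24°, lon -9°

Convert each endpoint to a unit vector on the sphere (x = cos φ cos λ, y = cos φ sin λ, z = sin φ).
The central angle between the endpoints is δ = arccos(p₁·p₂) ≈ 1.701 rad (97.4°).
Interpolate at f = 4/5 with slerp weights a = sin((1−f)δ)/sin δ ≈ 0.336, b = sin(fδ)/sin δ ≈ 0.986.
p = a·p₁ + b·p₂ ≈ (0.902, -0.146, -0.406); φ = arcsin(p_z) ≈ -23.96°, λ = atan2(p_y, p_x) ≈ -9.17°.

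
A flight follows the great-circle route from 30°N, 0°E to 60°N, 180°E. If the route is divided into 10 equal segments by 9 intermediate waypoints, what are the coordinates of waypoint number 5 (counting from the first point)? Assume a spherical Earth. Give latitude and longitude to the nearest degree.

The haversine formula gives a central angle δ ≈ 1.571 rad (90.0°) between the endpoints.
Interpolate at f = 5/10 with slerp weights a = sin((1−f)δ)/sin δ ≈ 0.707, b = sin(fδ)/sin δ ≈ 0.707.
p = a·p₁ + b·p₂ ≈ (0.259, 0.000, 0.966); φ = arcsin(p_z) ≈ 75.00°, λ = atan2(p_y, p_x) ≈ 0.00°.

≈ 75°N, 0°E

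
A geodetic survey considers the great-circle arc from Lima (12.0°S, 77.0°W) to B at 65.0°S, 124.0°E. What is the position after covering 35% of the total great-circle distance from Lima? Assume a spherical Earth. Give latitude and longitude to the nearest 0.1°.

Convert each endpoint to a unit vector on the sphere (x = cos φ cos λ, y = cos φ sin λ, z = sin φ).
The central angle between the endpoints is δ = arccos(p₁·p₂) ≈ 1.770 rad (101.4°).
Interpolate at f = 0.35 with slerp weights a = sin((1−f)δ)/sin δ ≈ 0.931, b = sin(fδ)/sin δ ≈ 0.592.
p = a·p₁ + b·p₂ ≈ (0.065, -0.680, -0.730); φ = arcsin(p_z) ≈ -46.91°, λ = atan2(p_y, p_x) ≈ -84.54°.

≈ 46.9°S, 84.5°W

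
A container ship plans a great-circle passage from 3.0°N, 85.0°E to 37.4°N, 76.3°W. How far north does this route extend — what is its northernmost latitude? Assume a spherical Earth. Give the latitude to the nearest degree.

≈ 69°N

The great circle lies in the plane with unit normal n̂ = (p₁ × p₂)/|p₁ × p₂|.
Here n̂_z ≈ -0.366; the vertex latitude is φ_max = arccos|n̂_z| ≈ 68.5°.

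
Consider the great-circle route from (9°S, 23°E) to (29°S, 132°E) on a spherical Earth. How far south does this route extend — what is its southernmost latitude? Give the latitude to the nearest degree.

The great circle lies in the plane with unit normal n̂ = (p₁ × p₂)/|p₁ × p₂|.
Here n̂_z ≈ +0.835; the vertex latitude is φ_max = arccos|n̂_z| ≈ 33.4°.

≈ 33°S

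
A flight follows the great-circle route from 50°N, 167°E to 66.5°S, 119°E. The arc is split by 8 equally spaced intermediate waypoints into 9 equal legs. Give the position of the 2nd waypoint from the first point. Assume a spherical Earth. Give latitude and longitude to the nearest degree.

Convert each endpoint to a unit vector on the sphere (x = cos φ cos λ, y = cos φ sin λ, z = sin φ).
The central angle between the endpoints is δ = arccos(p₁·p₂) ≈ 2.131 rad (122.1°).
Interpolate at f = 2/9 with slerp weights a = sin((1−f)δ)/sin δ ≈ 1.176, b = sin(fδ)/sin δ ≈ 0.538.
p = a·p₁ + b·p₂ ≈ (-0.840, 0.358, 0.407); φ = arcsin(p_z) ≈ 24.03°, λ = atan2(p_y, p_x) ≈ 156.95°.

≈ 24°N, 157°E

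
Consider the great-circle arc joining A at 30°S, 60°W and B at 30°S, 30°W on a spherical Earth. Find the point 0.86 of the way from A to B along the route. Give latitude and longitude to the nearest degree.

≈ 30°S, 34°W

Write both endpoints as unit vectors p₁, p₂ with components (cos φ cos λ, cos φ sin λ, sin φ).
The central angle between the endpoints is δ = arccos(p₁·p₂) ≈ 0.452 rad (25.9°).
Interpolate at f = 0.86 with slerp weights a = sin((1−f)δ)/sin δ ≈ 0.145, b = sin(fδ)/sin δ ≈ 0.868.
p = a·p₁ + b·p₂ ≈ (0.714, -0.484, -0.506); φ = arcsin(p_z) ≈ -30.42°, λ = atan2(p_y, p_x) ≈ -34.17°.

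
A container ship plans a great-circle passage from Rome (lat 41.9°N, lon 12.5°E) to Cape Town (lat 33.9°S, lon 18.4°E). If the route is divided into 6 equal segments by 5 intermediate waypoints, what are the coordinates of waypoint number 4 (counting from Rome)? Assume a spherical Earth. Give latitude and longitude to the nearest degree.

≈ lat 9°S, lon 16°E

Write both endpoints as unit vectors p₁, p₂ with components (cos φ cos λ, cos φ sin λ, sin φ).
The central angle between the endpoints is δ = arccos(p₁·p₂) ≈ 1.326 rad (76.0°).
Interpolate at f = 4/6 with slerp weights a = sin((1−f)δ)/sin δ ≈ 0.441, b = sin(fδ)/sin δ ≈ 0.797.
p = a·p₁ + b·p₂ ≈ (0.948, 0.280, -0.150); φ = arcsin(p_z) ≈ -8.63°, λ = atan2(p_y, p_x) ≈ 16.44°.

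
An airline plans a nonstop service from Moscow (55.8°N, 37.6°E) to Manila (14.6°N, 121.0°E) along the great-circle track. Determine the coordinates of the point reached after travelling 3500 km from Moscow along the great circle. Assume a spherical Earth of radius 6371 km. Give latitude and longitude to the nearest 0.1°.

≈ 46.1°N, 86.4°E

From cos δ = sin φ₁ sin φ₂ + cos φ₁ cos φ₂ cos Δλ, the central angle is δ ≈ 1.296 rad (74.3°). The total great-circle distance is δ·R ≈ 1.296 × 6371 ≈ 8259 km, so the target fraction is f = 3500/8259 ≈ 0.424.
Interpolate at f ≈ 0.424 with slerp weights a = sin((1−f)δ)/sin δ ≈ 0.706, b = sin(fδ)/sin δ ≈ 0.542.
p = a·p₁ + b·p₂ ≈ (0.044, 0.692, 0.721); φ = arcsin(p_z) ≈ 46.10°, λ = atan2(p_y, p_x) ≈ 86.36°.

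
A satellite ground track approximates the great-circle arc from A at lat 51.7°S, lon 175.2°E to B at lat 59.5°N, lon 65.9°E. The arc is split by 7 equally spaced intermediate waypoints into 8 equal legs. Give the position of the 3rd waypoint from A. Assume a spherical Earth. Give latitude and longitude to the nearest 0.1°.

≈ lat 8.9°S, lon 137.0°E

Convert each endpoint to a unit vector on the sphere (x = cos φ cos λ, y = cos φ sin λ, z = sin φ).
The central angle between the endpoints is δ = arccos(p₁·p₂) ≈ 2.466 rad (141.3°).
Interpolate at f = 3/8 with slerp weights a = sin((1−f)δ)/sin δ ≈ 1.598, b = sin(fδ)/sin δ ≈ 1.276.
p = a·p₁ + b·p₂ ≈ (-0.722, 0.674, -0.154); φ = arcsin(p_z) ≈ -8.87°, λ = atan2(p_y, p_x) ≈ 136.98°.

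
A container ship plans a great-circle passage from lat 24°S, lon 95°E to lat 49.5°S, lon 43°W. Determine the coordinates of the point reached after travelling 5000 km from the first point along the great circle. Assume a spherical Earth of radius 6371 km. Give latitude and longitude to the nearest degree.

≈ lat 60°S, lon 56°E

Convert each endpoint to a unit vector on the sphere (x = cos φ cos λ, y = cos φ sin λ, z = sin φ).
The central angle between the endpoints is δ = arccos(p₁·p₂) ≈ 1.703 rad (97.6°). The total great-circle distance is δ·R ≈ 1.703 × 6371 ≈ 10849 km, so the target fraction is f = 5000/10849 ≈ 0.461.
Interpolate at f ≈ 0.461 with slerp weights a = sin((1−f)δ)/sin δ ≈ 0.801, b = sin(fδ)/sin δ ≈ 0.713.
p = a·p₁ + b·p₂ ≈ (0.275, 0.414, -0.868); φ = arcsin(p_z) ≈ -60.23°, λ = atan2(p_y, p_x) ≈ 56.40°.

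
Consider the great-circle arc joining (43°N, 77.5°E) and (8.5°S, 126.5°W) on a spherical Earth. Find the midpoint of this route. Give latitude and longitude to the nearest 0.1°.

≈ (50.7°N, 169.3°W)

Convert each endpoint to a unit vector on the sphere (x = cos φ cos λ, y = cos φ sin λ, z = sin φ).
The central angle between the endpoints is δ = arccos(p₁·p₂) ≈ 2.437 rad (139.6°).
Interpolate at f = 1/2 with slerp weights a = sin((1−f)δ)/sin δ ≈ 1.448, b = sin(fδ)/sin δ ≈ 1.448.
p = a·p₁ + b·p₂ ≈ (-0.623, -0.117, 0.774); φ = arcsin(p_z) ≈ 50.68°, λ = atan2(p_y, p_x) ≈ -169.33°.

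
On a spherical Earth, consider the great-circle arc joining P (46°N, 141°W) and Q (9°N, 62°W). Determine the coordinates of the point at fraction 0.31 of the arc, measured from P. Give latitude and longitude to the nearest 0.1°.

The haversine formula gives a central angle δ ≈ 1.325 rad (75.9°) between the endpoints.
Interpolate at f = 0.31 with slerp weights a = sin((1−f)δ)/sin δ ≈ 0.817, b = sin(fδ)/sin δ ≈ 0.412.
p = a·p₁ + b·p₂ ≈ (-0.250, -0.716, 0.652); φ = arcsin(p_z) ≈ 40.68°, λ = atan2(p_y, p_x) ≈ -109.25°.

≈ (40.7°N, 109.2°W)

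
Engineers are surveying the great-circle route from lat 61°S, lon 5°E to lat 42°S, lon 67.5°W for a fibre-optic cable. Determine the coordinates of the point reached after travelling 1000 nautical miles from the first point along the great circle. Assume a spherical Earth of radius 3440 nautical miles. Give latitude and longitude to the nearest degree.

Write both endpoints as unit vectors p₁, p₂ with components (cos φ cos λ, cos φ sin λ, sin φ).
The central angle between the endpoints is δ = arccos(p₁·p₂) ≈ 0.804 rad (46.1°). The total great-circle distance is δ·R ≈ 0.804 × 3440 ≈ 2767 nmi, so the target fraction is f = 1000/2767 ≈ 0.361.
Interpolate at f ≈ 0.361 with slerp weights a = sin((1−f)δ)/sin δ ≈ 0.682, b = sin(fδ)/sin δ ≈ 0.398.
p = a·p₁ + b·p₂ ≈ (0.443, -0.244, -0.863); φ = arcsin(p_z) ≈ -59.63°, λ = atan2(p_y, p_x) ≈ -28.90°.

≈ lat 60°S, lon 29°W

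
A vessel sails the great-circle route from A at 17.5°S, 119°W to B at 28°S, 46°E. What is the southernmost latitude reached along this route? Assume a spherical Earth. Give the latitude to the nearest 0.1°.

The great circle lies in the plane with unit normal n̂ = (p₁ × p₂)/|p₁ × p₂|.
Here n̂_z ≈ +0.294; the vertex latitude is φ_max = arccos|n̂_z| ≈ 72.9°.
Check via Clairaut: cos φ_max = |cos φ₁| · sin C = cos(17.5°)·sin(162.0°) ≈ 0.294, again giving ≈ 72.9°.

≈ 72.9°S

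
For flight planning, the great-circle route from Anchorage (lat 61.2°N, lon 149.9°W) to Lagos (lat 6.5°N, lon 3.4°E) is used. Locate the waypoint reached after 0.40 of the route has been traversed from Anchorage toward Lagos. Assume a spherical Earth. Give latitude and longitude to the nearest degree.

≈ lat 68°N, lon 30°W

Write both endpoints as unit vectors p₁, p₂ with components (cos φ cos λ, cos φ sin λ, sin φ).
The central angle between the endpoints is δ = arccos(p₁·p₂) ≈ 1.905 rad (109.2°).
Interpolate at f = 0.40 with slerp weights a = sin((1−f)δ)/sin δ ≈ 0.963, b = sin(fδ)/sin δ ≈ 0.731.
p = a·p₁ + b·p₂ ≈ (0.324, -0.190, 0.927); φ = arcsin(p_z) ≈ 67.97°, λ = atan2(p_y, p_x) ≈ -30.38°.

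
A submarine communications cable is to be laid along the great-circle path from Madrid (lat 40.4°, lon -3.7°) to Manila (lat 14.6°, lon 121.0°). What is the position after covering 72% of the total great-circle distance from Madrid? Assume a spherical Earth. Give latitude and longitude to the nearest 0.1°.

Convert each endpoint to a unit vector on the sphere (x = cos φ cos λ, y = cos φ sin λ, z = sin φ).
The central angle between the endpoints is δ = arccos(p₁·p₂) ≈ 1.830 rad (104.8°).
Interpolate at f = 0.72 with slerp weights a = sin((1−f)δ)/sin δ ≈ 0.507, b = sin(fδ)/sin δ ≈ 1.002.
p = a·p₁ + b·p₂ ≈ (-0.114, 0.806, 0.581); φ = arcsin(p_z) ≈ 35.53°, λ = atan2(p_y, p_x) ≈ 98.03°.

≈ lat 35.5°, lon 98.0°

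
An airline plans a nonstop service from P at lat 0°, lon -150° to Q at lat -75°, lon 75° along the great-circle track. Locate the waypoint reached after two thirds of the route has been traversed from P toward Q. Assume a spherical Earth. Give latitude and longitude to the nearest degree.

≈ lat -65°, lon -174°

Convert each endpoint to a unit vector on the sphere (x = cos φ cos λ, y = cos φ sin λ, z = sin φ).
The central angle between the endpoints is δ = arccos(p₁·p₂) ≈ 1.755 rad (100.5°).
Interpolate at f = 2/3 with slerp weights a = sin((1−f)δ)/sin δ ≈ 0.562, b = sin(fδ)/sin δ ≈ 0.937.
p = a·p₁ + b·p₂ ≈ (-0.424, -0.047, -0.905); φ = arcsin(p_z) ≈ -64.77°, λ = atan2(p_y, p_x) ≈ -173.71°.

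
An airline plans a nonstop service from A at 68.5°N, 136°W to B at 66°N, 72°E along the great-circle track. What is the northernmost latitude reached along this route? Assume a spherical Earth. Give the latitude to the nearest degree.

The great circle lies in the plane with unit normal n̂ = (p₁ × p₂)/|p₁ × p₂|.
Here n̂_z ≈ -0.101; the vertex latitude is φ_max = arccos|n̂_z| ≈ 84.2°.
Check via Clairaut: cos φ_max = |cos φ₁| · sin C = cos(68.5°)·sin(15.9°) ≈ 0.101, again giving ≈ 84.2°.

≈ 84°N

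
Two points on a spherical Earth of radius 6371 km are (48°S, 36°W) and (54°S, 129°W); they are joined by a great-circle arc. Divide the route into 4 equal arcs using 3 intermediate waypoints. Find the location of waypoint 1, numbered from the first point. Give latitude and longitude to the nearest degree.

≈ (56°S, 54°W)

Write both endpoints as unit vectors p₁, p₂ with components (cos φ cos λ, cos φ sin λ, sin φ).
The central angle between the endpoints is δ = arccos(p₁·p₂) ≈ 0.951 rad (54.5°).
Interpolate at f = 1/4 with slerp weights a = sin((1−f)δ)/sin δ ≈ 0.804, b = sin(fδ)/sin δ ≈ 0.289.
p = a·p₁ + b·p₂ ≈ (0.328, -0.448, -0.831); φ = arcsin(p_z) ≈ -56.25°, λ = atan2(p_y, p_x) ≈ -53.80°.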